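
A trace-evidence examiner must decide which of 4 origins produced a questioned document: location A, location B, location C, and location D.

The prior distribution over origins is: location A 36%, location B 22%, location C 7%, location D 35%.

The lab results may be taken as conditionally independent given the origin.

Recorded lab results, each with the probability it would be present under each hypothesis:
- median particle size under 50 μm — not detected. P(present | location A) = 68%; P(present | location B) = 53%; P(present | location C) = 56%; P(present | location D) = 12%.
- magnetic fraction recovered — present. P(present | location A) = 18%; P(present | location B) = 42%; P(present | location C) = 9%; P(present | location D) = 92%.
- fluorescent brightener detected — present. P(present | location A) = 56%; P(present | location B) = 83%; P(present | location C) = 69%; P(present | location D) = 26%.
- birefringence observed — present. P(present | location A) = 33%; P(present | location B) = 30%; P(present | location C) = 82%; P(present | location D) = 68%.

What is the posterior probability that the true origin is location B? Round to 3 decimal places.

Multiply each prior by the joint likelihood of the lab result pattern (using 1 − P(present | H) for each absent lab result):
  location A: 0.36 × (1 − 0.68) × 0.18 × 0.56 × 0.33 = 0.003832
  location B: 0.22 × (1 − 0.53) × 0.42 × 0.83 × 0.30 = 0.010814
  location C: 0.07 × (1 − 0.56) × 0.09 × 0.69 × 0.82 = 0.0015684
  location D: 0.35 × (1 − 0.12) × 0.92 × 0.26 × 0.68 = 0.050098
The unnormalized weights sum to 0.066312.
P(location B | evidence) = 0.010814 / 0.066312 ≈ 0.163.

0.163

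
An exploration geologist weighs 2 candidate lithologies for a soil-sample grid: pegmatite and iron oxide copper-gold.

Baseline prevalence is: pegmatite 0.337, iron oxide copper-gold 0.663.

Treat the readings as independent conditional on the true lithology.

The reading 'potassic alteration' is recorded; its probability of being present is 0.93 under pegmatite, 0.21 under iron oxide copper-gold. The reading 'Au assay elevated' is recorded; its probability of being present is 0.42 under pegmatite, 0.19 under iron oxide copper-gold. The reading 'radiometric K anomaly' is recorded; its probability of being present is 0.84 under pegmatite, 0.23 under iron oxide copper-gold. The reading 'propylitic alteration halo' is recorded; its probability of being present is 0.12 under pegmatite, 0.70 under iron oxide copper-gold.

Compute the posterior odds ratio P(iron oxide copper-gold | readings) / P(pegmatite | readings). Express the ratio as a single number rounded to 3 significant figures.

Posterior odds equal prior odds times the likelihood ratio; only the two competing hypotheses matter.
  iron oxide copper-gold: 0.663 × 0.21 × 0.19 × 0.23 × 0.70 = 0.004259
  pegmatite: 0.337 × 0.93 × 0.42 × 0.84 × 0.12 = 0.013269
Odds(iron oxide copper-gold : pegmatite) = 0.004259 / 0.013269 ≈ 0.321.

0.321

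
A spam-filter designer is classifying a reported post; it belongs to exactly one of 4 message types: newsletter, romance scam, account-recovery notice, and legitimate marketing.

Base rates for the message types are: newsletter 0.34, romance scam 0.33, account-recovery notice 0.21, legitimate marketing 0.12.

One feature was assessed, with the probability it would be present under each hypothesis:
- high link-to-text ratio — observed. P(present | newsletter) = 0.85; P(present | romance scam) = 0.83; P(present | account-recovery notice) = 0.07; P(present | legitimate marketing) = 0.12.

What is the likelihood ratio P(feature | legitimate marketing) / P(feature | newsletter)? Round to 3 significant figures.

The Bayes factor is the ratio of the two likelihoods.
  legitimate marketing: 0.12
  newsletter: 0.85
Bayes factor = 0.12 / 0.85 ≈ 0.141

0.141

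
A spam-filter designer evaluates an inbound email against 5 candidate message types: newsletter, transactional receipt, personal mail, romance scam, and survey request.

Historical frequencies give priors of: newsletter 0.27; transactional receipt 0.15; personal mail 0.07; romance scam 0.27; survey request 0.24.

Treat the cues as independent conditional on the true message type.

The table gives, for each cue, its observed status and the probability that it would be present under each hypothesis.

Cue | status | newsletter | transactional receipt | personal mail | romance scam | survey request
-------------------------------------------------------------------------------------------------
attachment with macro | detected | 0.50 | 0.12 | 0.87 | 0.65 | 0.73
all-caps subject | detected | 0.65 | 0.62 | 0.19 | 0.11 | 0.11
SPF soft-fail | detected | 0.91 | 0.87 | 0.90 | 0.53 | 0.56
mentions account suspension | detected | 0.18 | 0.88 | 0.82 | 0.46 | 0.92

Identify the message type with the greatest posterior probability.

By Bayes' rule with conditional independence, the unnormalized weight for each hypothesis is prior × ∏ likelihoods:
  newsletter: 0.27 × 0.50 × 0.65 × 0.91 × 0.18 = 0.014373
  transactional receipt: 0.15 × 0.12 × 0.62 × 0.87 × 0.88 = 0.0085441
  personal mail: 0.07 × 0.87 × 0.19 × 0.90 × 0.82 = 0.0085394
  romance scam: 0.27 × 0.65 × 0.11 × 0.53 × 0.46 = 0.0047066
  survey request: 0.24 × 0.73 × 0.11 × 0.56 × 0.92 = 0.0099289
Normalizing constant Z = 0.014373 + 0.0085441 + 0.0085394 + 0.0047066 + 0.0099289 = 0.046092.
P(newsletter | evidence) ≈ 0.014373 / 0.046092 ≈ 0.312
P(transactional receipt | evidence) ≈ 0.0085441 / 0.046092 ≈ 0.185
P(personal mail | evidence) ≈ 0.0085394 / 0.046092 ≈ 0.185
P(romance scam | evidence) ≈ 0.0047066 / 0.046092 ≈ 0.102
P(survey request | evidence) ≈ 0.0099289 / 0.046092 ≈ 0.215
The largest is 0.312, so newsletter is most probable.

newsletter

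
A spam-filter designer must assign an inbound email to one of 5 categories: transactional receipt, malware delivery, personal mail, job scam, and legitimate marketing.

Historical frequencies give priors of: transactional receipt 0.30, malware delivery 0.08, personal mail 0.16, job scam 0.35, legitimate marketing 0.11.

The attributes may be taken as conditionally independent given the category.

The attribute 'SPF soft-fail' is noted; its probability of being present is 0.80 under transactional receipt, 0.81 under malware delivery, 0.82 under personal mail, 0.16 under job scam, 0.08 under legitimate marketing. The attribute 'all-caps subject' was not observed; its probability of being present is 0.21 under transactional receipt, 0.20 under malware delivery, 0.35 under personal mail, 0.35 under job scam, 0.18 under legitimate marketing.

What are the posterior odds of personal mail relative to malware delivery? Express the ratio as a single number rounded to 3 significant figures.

1.65

Unnormalized posterior weight (prior times the attribute likelihoods) for each of the two hypotheses (using 1 − P(present | H) for each absent attribute):
  personal mail: 0.16 × 0.82 × (1 − 0.35) = 0.08528
  malware delivery: 0.08 × 0.81 × (1 − 0.20) = 0.05184
Posterior odds = 0.08528 / 0.05184 ≈ 1.65.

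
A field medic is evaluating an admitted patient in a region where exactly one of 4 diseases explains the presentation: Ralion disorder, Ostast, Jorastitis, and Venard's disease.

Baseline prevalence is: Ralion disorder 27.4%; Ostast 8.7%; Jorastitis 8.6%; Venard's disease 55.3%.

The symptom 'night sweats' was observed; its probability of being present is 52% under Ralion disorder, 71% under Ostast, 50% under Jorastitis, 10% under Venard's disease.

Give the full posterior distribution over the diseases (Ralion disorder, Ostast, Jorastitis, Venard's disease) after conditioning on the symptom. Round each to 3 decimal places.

For each hypothesis, the unnormalized posterior weight is prior × likelihood:
  Ralion disorder: 0.274 × 0.52 = 0.14248
  Ostast: 0.087 × 0.71 = 0.06177
  Jorastitis: 0.086 × 0.50 = 0.043
  Venard's disease: 0.553 × 0.10 = 0.0553
The unnormalized weights sum to 0.30255.
P(Ralion disorder | evidence) = 0.14248 / 0.30255 ≈ 0.471
P(Ostast | evidence) = 0.06177 / 0.30255 ≈ 0.204
P(Jorastitis | evidence) = 0.043 / 0.30255 ≈ 0.142
P(Venard's disease | evidence) = 0.0553 / 0.30255 ≈ 0.183

0.471, 0.204, 0.142, 0.183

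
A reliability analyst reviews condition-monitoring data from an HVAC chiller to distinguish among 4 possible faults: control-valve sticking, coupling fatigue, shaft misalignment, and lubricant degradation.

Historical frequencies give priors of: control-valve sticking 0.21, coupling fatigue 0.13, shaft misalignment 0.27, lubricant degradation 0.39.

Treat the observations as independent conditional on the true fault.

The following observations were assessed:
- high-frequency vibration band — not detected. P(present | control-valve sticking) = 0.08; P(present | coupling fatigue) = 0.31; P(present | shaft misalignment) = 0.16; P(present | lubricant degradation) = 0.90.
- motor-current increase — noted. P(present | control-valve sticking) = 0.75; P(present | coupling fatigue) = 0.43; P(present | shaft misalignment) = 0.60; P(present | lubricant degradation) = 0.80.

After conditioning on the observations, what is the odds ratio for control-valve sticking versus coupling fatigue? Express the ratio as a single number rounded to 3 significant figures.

Unnormalized posterior weight (prior times the observation likelihoods) for each of the two hypotheses (using 1 − P(present | H) for each absent observation):
  control-valve sticking: 0.21 × (1 − 0.08) × 0.75 = 0.1449
  coupling fatigue: 0.13 × (1 − 0.31) × 0.43 = 0.038571
Posterior odds = 0.1449 / 0.038571 ≈ 3.76.

3.76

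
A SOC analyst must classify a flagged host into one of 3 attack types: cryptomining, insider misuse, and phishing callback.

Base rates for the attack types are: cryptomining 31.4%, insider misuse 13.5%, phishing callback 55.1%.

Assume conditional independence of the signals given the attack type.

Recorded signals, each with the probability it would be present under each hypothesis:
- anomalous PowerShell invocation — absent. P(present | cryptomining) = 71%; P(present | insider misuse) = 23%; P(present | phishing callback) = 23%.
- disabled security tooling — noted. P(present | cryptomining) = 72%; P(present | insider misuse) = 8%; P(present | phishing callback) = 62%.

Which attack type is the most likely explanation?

For each hypothesis, the unnormalized posterior weight is prior × product of the signal likelihoods (using 1 − P(present | H) for each absent signal):
  cryptomining: 0.314 × (1 − 0.71) × 0.72 = 0.065563
  insider misuse: 0.135 × (1 − 0.23) × 0.08 = 0.008316
  phishing callback: 0.551 × (1 − 0.23) × 0.62 = 0.26305
Marginal likelihood of the evidence = 0.33693.
P(cryptomining | evidence) ≈ 0.065563 / 0.33693 ≈ 0.195
P(insider misuse | evidence) ≈ 0.008316 / 0.33693 ≈ 0.025
P(phishing callback | evidence) ≈ 0.26305 / 0.33693 ≈ 0.781
The largest is 0.781, so phishing callback is most probable.

phishing callback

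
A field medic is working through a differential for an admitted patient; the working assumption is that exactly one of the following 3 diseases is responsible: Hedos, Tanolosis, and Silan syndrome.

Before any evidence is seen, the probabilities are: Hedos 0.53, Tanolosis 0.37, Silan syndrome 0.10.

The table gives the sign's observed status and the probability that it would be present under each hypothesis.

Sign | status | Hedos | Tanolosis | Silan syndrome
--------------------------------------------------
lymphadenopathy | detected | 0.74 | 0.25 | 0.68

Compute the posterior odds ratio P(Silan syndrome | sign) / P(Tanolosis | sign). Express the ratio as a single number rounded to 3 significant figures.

Posterior odds equal prior odds times the likelihood ratio; only the two competing hypotheses matter.
  Silan syndrome: 0.10 × 0.68 = 0.068
  Tanolosis: 0.37 × 0.25 = 0.0925
Posterior odds = 0.068 / 0.0925 ≈ 0.735.

0.735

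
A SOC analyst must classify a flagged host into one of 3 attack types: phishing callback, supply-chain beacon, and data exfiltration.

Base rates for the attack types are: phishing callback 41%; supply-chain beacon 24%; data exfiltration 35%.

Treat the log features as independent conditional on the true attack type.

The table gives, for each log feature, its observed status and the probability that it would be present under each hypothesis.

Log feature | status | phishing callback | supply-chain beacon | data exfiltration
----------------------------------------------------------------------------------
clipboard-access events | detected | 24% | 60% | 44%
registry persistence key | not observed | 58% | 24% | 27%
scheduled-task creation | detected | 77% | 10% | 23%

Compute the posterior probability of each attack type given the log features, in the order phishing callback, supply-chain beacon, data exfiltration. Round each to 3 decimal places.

For each hypothesis, the unnormalized posterior weight is prior × product of the log feature likelihoods (using 1 − P(present | H) for each absent log feature):
  phishing callback: 0.41 × 0.24 × (1 − 0.58) × 0.77 = 0.031823
  supply-chain beacon: 0.24 × 0.60 × (1 − 0.24) × 0.10 = 0.010944
  data exfiltration: 0.35 × 0.44 × (1 − 0.27) × 0.23 = 0.025857
The unnormalized weights sum to 0.068623.
P(phishing callback | evidence) = 0.031823 / 0.068623 ≈ 0.464
P(supply-chain beacon | evidence) = 0.010944 / 0.068623 ≈ 0.159
P(data exfiltration | evidence) = 0.025857 / 0.068623 ≈ 0.377

0.464, 0.159, 0.377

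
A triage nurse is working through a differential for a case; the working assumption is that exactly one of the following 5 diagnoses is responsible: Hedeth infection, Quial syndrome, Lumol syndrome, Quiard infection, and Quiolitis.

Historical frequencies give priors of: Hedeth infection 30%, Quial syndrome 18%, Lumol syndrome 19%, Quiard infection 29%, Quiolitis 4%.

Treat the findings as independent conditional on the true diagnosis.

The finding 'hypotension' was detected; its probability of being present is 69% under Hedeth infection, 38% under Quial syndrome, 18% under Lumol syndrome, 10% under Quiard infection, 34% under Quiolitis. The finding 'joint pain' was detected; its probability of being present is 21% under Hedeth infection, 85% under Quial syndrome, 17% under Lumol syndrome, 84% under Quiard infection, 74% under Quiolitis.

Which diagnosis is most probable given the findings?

Quial syndrome

Multiply each prior by the joint likelihood of the evidence pattern:
  Hedeth infection: 0.30 × 0.69 × 0.21 = 0.04347
  Quial syndrome: 0.18 × 0.38 × 0.85 = 0.05814
  Lumol syndrome: 0.19 × 0.18 × 0.17 = 0.005814
  Quiard infection: 0.29 × 0.10 × 0.84 = 0.02436
  Quiolitis: 0.04 × 0.34 × 0.74 = 0.010064
Normalizing constant Z = 0.04347 + 0.05814 + 0.005814 + 0.02436 + 0.010064 = 0.14185.
P(Hedeth infection | evidence) ≈ 0.04347 / 0.14185 ≈ 0.306
P(Quial syndrome | evidence) ≈ 0.05814 / 0.14185 ≈ 0.410
P(Lumol syndrome | evidence) ≈ 0.005814 / 0.14185 ≈ 0.041
P(Quiard infection | evidence) ≈ 0.02436 / 0.14185 ≈ 0.172
P(Quiolitis | evidence) ≈ 0.010064 / 0.14185 ≈ 0.071
The largest is 0.410, so Quial syndrome is most probable.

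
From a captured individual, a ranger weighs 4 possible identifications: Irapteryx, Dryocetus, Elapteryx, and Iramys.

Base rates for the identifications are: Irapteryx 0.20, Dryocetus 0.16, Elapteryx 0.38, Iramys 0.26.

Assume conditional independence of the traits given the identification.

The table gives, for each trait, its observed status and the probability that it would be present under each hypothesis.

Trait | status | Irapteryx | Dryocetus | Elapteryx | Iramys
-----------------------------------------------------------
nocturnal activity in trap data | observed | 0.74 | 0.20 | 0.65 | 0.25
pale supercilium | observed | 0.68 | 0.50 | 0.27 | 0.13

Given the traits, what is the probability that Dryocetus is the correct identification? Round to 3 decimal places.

By Bayes' rule with conditional independence, the unnormalized weight for each hypothesis is prior × ∏ likelihoods:
  Irapteryx: 0.20 × 0.74 × 0.68 = 0.10064
  Dryocetus: 0.16 × 0.20 × 0.50 = 0.016
  Elapteryx: 0.38 × 0.65 × 0.27 = 0.06669
  Iramys: 0.26 × 0.25 × 0.13 = 0.00845
Normalizing constant Z = 0.10064 + 0.016 + 0.06669 + 0.00845 = 0.19178.
P(Dryocetus | evidence) = 0.016 / 0.19178 ≈ 0.083.

0.083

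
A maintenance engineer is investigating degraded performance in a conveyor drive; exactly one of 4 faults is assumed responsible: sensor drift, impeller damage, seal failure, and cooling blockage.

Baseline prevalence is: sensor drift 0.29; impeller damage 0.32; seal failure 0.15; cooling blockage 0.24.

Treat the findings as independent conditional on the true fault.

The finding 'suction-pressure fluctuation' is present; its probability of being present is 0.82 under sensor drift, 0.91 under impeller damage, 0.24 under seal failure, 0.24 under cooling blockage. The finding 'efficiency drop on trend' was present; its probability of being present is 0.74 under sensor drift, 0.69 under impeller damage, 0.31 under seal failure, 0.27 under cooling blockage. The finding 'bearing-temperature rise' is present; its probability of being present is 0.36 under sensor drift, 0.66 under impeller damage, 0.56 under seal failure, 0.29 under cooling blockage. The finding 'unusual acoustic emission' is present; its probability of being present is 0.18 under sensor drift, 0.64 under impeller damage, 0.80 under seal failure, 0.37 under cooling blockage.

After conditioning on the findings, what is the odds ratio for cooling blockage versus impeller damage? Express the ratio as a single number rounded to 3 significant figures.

Unnormalized posterior weight (prior times the finding likelihoods) for each of the two hypotheses:
  cooling blockage: 0.24 × 0.24 × 0.27 × 0.29 × 0.37 = 0.0016687
  impeller damage: 0.32 × 0.91 × 0.69 × 0.66 × 0.64 = 0.084872
Posterior odds = 0.0016687 / 0.084872 ≈ 0.0197.

0.0197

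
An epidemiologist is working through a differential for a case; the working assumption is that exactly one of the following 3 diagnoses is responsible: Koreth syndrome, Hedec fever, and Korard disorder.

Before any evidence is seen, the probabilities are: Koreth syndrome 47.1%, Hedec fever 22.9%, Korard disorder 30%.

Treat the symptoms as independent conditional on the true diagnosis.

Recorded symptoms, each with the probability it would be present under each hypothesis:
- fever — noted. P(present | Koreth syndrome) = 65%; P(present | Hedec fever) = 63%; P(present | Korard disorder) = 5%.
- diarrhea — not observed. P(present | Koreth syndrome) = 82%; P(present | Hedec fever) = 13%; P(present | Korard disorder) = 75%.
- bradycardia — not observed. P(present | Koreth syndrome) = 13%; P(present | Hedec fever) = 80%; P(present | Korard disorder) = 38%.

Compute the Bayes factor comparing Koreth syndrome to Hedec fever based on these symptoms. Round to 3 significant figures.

0.929

Take the product of per-symptom likelihoods under each hypothesis (using 1 − P(present | H) for each absent symptom), then divide.
  Koreth syndrome: 0.65 × (1 − 0.82) × (1 − 0.13) = 0.10179
  Hedec fever: 0.63 × (1 − 0.13) × (1 − 0.80) = 0.10962
Bayes factor = 0.10179 / 0.10962 ≈ 0.929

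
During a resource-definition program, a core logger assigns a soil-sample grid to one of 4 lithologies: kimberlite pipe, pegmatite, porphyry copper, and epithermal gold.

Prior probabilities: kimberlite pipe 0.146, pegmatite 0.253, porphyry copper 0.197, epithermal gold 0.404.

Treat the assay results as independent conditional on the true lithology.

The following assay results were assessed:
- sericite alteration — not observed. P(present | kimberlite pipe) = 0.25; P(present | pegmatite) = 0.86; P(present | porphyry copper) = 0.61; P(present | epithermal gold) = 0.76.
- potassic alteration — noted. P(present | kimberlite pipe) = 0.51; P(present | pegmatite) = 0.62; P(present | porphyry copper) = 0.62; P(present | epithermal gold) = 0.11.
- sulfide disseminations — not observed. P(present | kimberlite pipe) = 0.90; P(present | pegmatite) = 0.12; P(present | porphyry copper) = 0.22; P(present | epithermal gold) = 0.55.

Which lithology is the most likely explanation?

porphyry copper

Multiply each prior by the joint likelihood of the assay result pattern (using 1 − P(present | H) for each absent assay result):
  kimberlite pipe: 0.146 × (1 − 0.25) × 0.51 × (1 − 0.90) = 0.0055845
  pegmatite: 0.253 × (1 − 0.86) × 0.62 × (1 − 0.12) = 0.019325
  porphyry copper: 0.197 × (1 − 0.61) × 0.62 × (1 − 0.22) = 0.037155
  epithermal gold: 0.404 × (1 − 0.76) × 0.11 × (1 − 0.55) = 0.0047995
Normalizing constant Z = 0.0055845 + 0.019325 + 0.037155 + 0.0047995 = 0.066864.
P(kimberlite pipe | evidence) ≈ 0.0055845 / 0.066864 ≈ 0.084
P(pegmatite | evidence) ≈ 0.019325 / 0.066864 ≈ 0.289
P(porphyry copper | evidence) ≈ 0.037155 / 0.066864 ≈ 0.556
P(epithermal gold | evidence) ≈ 0.0047995 / 0.066864 ≈ 0.072
The largest is 0.556, so porphyry copper is most probable.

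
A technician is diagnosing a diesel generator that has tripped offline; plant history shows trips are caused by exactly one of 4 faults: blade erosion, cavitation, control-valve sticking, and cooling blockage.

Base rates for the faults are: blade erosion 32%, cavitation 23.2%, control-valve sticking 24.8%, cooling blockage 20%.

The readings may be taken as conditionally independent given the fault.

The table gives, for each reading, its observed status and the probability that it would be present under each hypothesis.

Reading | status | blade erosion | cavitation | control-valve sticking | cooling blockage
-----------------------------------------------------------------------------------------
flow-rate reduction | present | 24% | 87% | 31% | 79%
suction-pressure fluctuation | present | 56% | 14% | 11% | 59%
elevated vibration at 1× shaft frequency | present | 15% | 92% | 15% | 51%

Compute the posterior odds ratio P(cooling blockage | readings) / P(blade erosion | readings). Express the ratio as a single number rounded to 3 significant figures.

The normalizing constant cancels in an odds ratio, so compute prior × likelihood for the two hypotheses only:
  cooling blockage: 0.200 × 0.79 × 0.59 × 0.51 = 0.047542
  blade erosion: 0.320 × 0.24 × 0.56 × 0.15 = 0.0064512
Posterior odds = 0.047542 / 0.0064512 ≈ 7.37.

7.37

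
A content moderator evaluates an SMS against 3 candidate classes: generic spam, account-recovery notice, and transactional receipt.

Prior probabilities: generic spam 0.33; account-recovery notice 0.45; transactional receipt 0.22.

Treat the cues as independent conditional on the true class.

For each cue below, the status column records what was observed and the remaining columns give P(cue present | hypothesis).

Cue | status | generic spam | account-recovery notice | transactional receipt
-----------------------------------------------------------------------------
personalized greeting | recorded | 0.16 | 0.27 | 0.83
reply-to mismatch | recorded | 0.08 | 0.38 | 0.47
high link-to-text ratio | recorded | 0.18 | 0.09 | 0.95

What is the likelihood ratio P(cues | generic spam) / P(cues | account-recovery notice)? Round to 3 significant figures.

The Bayes factor is the ratio of the joint likelihoods of the cue pattern under the two hypotheses.
  generic spam: 0.16 × 0.08 × 0.18 = 0.002304
  account-recovery notice: 0.27 × 0.38 × 0.09 = 0.009234
Bayes factor = 0.002304 / 0.009234 ≈ 0.250

0.250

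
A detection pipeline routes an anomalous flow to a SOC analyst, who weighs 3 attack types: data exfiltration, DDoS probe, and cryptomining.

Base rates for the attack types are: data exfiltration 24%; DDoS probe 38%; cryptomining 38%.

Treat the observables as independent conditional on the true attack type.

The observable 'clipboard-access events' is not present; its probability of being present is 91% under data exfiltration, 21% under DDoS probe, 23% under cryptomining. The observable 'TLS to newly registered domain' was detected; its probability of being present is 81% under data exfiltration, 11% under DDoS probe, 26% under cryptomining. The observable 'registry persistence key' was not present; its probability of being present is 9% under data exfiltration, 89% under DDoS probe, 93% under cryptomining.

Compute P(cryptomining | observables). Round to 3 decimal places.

Multiply each prior by the joint likelihood of the observable pattern (using 1 − P(present | H) for each absent observable):
  data exfiltration: 0.24 × (1 − 0.91) × 0.81 × (1 − 0.09) = 0.015921
  DDoS probe: 0.38 × (1 − 0.21) × 0.11 × (1 − 0.89) = 0.0036324
  cryptomining: 0.38 × (1 − 0.23) × 0.26 × (1 − 0.93) = 0.0053253
Normalizing constant Z = 0.015921 + 0.0036324 + 0.0053253 = 0.024879.
P(cryptomining | evidence) = 0.0053253 / 0.024879 ≈ 0.214.

0.214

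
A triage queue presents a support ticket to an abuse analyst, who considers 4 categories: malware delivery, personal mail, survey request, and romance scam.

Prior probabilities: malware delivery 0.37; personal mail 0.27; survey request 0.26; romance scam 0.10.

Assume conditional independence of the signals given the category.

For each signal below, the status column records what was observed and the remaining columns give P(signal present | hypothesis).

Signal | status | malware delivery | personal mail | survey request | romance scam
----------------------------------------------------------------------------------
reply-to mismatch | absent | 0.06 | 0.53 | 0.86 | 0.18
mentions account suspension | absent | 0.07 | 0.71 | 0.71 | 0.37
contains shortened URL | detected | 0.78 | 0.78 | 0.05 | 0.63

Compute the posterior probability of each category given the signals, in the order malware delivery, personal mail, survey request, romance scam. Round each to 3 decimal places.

Multiply each prior by the joint likelihood of the signal pattern (using 1 − P(present | H) for each absent signal):
  malware delivery: 0.37 × (1 − 0.06) × (1 − 0.07) × 0.78 = 0.25229
  personal mail: 0.27 × (1 − 0.53) × (1 − 0.71) × 0.78 = 0.028705
  survey request: 0.26 × (1 − 0.86) × (1 − 0.71) × 0.05 = 0.0005278
  romance scam: 0.10 × (1 − 0.18) × (1 − 0.37) × 0.63 = 0.032546
The unnormalized weights sum to 0.31407.
P(malware delivery | evidence) = 0.25229 / 0.31407 ≈ 0.803
P(personal mail | evidence) = 0.028705 / 0.31407 ≈ 0.091
P(survey request | evidence) = 0.0005278 / 0.31407 ≈ 0.002
P(romance scam | evidence) = 0.032546 / 0.31407 ≈ 0.104

0.803, 0.091, 0.002, 0.104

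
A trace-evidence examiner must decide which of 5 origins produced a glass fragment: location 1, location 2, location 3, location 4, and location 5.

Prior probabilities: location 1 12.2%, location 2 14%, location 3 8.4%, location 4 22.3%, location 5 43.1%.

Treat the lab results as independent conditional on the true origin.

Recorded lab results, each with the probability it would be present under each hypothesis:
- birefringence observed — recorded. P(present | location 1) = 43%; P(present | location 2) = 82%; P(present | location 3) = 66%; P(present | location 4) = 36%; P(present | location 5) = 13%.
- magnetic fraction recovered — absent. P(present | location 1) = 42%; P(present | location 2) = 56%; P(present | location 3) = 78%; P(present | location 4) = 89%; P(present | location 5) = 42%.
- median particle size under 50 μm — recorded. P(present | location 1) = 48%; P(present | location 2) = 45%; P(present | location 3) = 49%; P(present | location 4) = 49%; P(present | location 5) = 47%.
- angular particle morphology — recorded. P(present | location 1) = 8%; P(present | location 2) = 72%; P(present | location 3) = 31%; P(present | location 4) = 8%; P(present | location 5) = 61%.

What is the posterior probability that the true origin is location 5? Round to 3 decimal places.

By Bayes' rule with conditional independence, the unnormalized weight for each hypothesis is prior × ∏ likelihoods (using 1 − P(present | H) for each absent lab result):
  location 1: 0.122 × 0.43 × (1 − 0.42) × 0.48 × 0.08 = 0.0011684
  location 2: 0.140 × 0.82 × (1 − 0.56) × 0.45 × 0.72 = 0.016366
  location 3: 0.084 × 0.66 × (1 − 0.78) × 0.49 × 0.31 = 0.0018527
  location 4: 0.223 × 0.36 × (1 − 0.89) × 0.49 × 0.08 = 0.00034617
  location 5: 0.431 × 0.13 × (1 − 0.42) × 0.47 × 0.61 = 0.009317
Normalizing constant Z = 0.0011684 + 0.016366 + 0.0018527 + 0.00034617 + 0.009317 = 0.02905.
P(location 5 | evidence) = 0.009317 / 0.02905 ≈ 0.321.

0.321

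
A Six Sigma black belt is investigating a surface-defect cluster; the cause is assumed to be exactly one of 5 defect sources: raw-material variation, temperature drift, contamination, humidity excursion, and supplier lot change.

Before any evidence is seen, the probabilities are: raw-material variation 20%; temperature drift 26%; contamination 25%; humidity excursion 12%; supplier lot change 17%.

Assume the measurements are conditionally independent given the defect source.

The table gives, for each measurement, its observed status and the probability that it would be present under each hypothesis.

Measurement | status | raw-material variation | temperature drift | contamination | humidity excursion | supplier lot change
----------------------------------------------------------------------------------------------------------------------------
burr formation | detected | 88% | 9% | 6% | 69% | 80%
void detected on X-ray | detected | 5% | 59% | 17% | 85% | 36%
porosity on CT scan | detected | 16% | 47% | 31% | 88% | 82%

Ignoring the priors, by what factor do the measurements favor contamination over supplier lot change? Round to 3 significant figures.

The Bayes factor is the ratio of the joint likelihoods of the measurement pattern under the two hypotheses.
  contamination: 0.06 × 0.17 × 0.31 = 0.003162
  supplier lot change: 0.80 × 0.36 × 0.82 = 0.23616
Bayes factor = 0.003162 / 0.23616 ≈ 0.0134

0.0134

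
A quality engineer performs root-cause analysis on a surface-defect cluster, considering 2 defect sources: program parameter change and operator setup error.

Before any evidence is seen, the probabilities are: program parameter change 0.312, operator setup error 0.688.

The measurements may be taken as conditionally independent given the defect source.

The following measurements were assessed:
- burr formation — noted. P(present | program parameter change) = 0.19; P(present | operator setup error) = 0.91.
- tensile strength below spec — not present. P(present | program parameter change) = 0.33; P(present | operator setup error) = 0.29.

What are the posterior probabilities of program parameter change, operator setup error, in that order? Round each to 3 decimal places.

0.082, 0.918

Multiply each prior by the joint likelihood of the measurement pattern (using 1 − P(present | H) for each absent measurement):
  program parameter change: 0.312 × 0.19 × (1 − 0.33) = 0.039718
  operator setup error: 0.688 × 0.91 × (1 − 0.29) = 0.44452
Marginal likelihood of the evidence = 0.48423.
P(program parameter change | evidence) = 0.039718 / 0.48423 ≈ 0.082
P(operator setup error | evidence) = 0.44452 / 0.48423 ≈ 0.918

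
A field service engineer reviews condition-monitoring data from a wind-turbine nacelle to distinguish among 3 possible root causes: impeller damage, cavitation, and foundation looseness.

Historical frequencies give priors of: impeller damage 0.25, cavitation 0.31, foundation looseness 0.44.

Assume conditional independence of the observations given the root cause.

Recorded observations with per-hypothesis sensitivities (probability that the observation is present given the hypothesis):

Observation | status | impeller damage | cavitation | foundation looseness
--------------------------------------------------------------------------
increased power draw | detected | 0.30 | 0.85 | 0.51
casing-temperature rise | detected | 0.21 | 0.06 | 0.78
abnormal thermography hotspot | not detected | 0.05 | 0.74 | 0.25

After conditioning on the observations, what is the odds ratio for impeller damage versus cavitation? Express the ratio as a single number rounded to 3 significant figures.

The normalizing constant cancels in an odds ratio, so compute prior × likelihood for the two hypotheses only (using 1 − P(present | H) for each absent observation):
  impeller damage: 0.25 × 0.30 × 0.21 × (1 − 0.05) = 0.014963
  cavitation: 0.31 × 0.85 × 0.06 × (1 − 0.74) = 0.0041106
Odds(impeller damage : cavitation) = 0.014963 / 0.0041106 ≈ 3.64.

3.64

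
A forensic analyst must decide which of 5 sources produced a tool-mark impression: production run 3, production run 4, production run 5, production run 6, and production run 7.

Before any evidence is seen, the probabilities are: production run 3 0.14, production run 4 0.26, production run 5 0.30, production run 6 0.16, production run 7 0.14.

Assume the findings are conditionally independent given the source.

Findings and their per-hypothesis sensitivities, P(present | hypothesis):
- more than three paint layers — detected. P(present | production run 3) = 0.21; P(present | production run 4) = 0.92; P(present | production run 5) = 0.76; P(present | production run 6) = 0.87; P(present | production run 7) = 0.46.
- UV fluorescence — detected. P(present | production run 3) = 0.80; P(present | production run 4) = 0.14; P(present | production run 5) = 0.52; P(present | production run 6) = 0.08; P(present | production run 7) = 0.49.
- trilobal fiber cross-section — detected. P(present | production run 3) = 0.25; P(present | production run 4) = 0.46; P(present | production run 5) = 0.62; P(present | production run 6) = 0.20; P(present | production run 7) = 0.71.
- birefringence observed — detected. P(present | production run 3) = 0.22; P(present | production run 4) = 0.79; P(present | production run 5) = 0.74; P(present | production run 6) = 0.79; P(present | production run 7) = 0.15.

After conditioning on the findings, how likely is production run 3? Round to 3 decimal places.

Multiply each prior by the joint likelihood of the evidence pattern:
  production run 3: 0.14 × 0.21 × 0.80 × 0.25 × 0.22 = 0.0012936
  production run 4: 0.26 × 0.92 × 0.14 × 0.46 × 0.79 = 0.01217
  production run 5: 0.30 × 0.76 × 0.52 × 0.62 × 0.74 = 0.054395
  production run 6: 0.16 × 0.87 × 0.08 × 0.20 × 0.79 = 0.0017595
  production run 7: 0.14 × 0.46 × 0.49 × 0.71 × 0.15 = 0.0033607
Marginal likelihood of the evidence = 0.072979.
P(production run 3 | evidence) = 0.0012936 / 0.072979 ≈ 0.018.

0.018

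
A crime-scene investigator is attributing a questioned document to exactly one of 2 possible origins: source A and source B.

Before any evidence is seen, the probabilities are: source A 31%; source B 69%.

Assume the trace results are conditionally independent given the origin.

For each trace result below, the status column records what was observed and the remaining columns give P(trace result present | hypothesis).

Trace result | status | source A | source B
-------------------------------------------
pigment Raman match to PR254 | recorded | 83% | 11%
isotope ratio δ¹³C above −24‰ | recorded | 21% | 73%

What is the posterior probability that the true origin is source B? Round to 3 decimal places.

0.506

Multiply each prior by the joint likelihood of the trace result pattern:
  source A: 0.31 × 0.83 × 0.21 = 0.054033
  source B: 0.69 × 0.11 × 0.73 = 0.055407
The unnormalized weights sum to 0.10944.
P(source B | evidence) = 0.055407 / 0.10944 ≈ 0.506.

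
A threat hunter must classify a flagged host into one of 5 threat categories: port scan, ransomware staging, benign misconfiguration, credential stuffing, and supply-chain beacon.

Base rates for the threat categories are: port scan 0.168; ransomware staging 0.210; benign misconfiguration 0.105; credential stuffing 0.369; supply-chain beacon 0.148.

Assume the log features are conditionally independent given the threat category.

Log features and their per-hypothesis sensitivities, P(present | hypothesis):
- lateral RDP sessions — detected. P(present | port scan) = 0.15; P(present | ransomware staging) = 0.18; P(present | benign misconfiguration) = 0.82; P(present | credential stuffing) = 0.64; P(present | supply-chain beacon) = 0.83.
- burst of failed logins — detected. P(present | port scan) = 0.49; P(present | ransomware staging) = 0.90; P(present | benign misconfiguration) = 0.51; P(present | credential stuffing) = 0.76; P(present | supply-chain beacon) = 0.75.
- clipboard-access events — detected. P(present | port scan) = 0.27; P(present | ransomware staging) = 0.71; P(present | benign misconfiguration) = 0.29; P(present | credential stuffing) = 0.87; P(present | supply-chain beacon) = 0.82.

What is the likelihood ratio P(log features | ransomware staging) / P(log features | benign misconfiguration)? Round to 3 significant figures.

Joint likelihood of the log feature pattern under each hypothesis:
  ransomware staging: 0.18 × 0.90 × 0.71 = 0.11502
  benign misconfiguration: 0.82 × 0.51 × 0.29 = 0.12128
Bayes factor = 0.11502 / 0.12128 ≈ 0.948

0.948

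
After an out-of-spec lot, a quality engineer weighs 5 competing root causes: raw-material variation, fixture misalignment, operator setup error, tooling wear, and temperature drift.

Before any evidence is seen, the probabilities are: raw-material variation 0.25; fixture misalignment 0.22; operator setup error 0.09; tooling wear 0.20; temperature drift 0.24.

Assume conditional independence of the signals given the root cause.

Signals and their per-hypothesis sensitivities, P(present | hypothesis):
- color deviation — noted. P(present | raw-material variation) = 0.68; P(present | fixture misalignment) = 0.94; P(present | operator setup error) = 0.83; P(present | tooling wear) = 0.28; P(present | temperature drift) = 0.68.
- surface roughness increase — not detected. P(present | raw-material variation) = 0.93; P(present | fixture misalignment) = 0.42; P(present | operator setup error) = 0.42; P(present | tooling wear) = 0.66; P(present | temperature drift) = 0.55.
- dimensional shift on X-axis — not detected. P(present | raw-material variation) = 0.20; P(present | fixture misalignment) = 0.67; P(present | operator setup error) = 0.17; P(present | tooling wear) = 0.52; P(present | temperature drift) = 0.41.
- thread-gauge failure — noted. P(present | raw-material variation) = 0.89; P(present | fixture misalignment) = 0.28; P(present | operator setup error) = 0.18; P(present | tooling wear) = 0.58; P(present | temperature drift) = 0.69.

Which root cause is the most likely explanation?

temperature drift

By Bayes' rule with conditional independence, the unnormalized weight for each hypothesis is prior × ∏ likelihoods (using 1 − P(present | H) for each absent signal):
  raw-material variation: 0.25 × 0.68 × (1 − 0.93) × (1 − 0.20) × 0.89 = 0.0084728
  fixture misalignment: 0.22 × 0.94 × (1 − 0.42) × (1 − 0.67) × 0.28 = 0.011083
  operator setup error: 0.09 × 0.83 × (1 − 0.42) × (1 − 0.17) × 0.18 = 0.0064729
  tooling wear: 0.20 × 0.28 × (1 − 0.66) × (1 − 0.52) × 0.58 = 0.0053007
  temperature drift: 0.24 × 0.68 × (1 − 0.55) × (1 − 0.41) × 0.69 = 0.029897
Marginal likelihood of the evidence = 0.061227.
P(raw-material variation | evidence) ≈ 0.0084728 / 0.061227 ≈ 0.138
P(fixture misalignment | evidence) ≈ 0.011083 / 0.061227 ≈ 0.181
P(operator setup error | evidence) ≈ 0.0064729 / 0.061227 ≈ 0.106
P(tooling wear | evidence) ≈ 0.0053007 / 0.061227 ≈ 0.087
P(temperature drift | evidence) ≈ 0.029897 / 0.061227 ≈ 0.488
The largest is 0.488, so temperature drift is most probable.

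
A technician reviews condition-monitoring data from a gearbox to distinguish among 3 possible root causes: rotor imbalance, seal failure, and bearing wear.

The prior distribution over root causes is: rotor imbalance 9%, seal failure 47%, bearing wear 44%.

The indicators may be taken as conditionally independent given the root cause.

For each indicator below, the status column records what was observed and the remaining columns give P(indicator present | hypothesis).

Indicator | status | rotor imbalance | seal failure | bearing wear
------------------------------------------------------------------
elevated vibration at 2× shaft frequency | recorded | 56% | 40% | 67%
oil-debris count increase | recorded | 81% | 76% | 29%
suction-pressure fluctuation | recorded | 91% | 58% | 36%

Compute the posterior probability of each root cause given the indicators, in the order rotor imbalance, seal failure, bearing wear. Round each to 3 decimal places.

By Bayes' rule with conditional independence, the unnormalized weight for each hypothesis is prior × ∏ likelihoods:
  rotor imbalance: 0.09 × 0.56 × 0.81 × 0.91 = 0.03715
  seal failure: 0.47 × 0.40 × 0.76 × 0.58 = 0.08287
  bearing wear: 0.44 × 0.67 × 0.29 × 0.36 = 0.030777
Normalizing constant Z = 0.03715 + 0.08287 + 0.030777 = 0.1508.
P(rotor imbalance | evidence) = 0.03715 / 0.1508 ≈ 0.246
P(seal failure | evidence) = 0.08287 / 0.1508 ≈ 0.550
P(bearing wear | evidence) = 0.030777 / 0.1508 ≈ 0.204

0.246, 0.550, 0.204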